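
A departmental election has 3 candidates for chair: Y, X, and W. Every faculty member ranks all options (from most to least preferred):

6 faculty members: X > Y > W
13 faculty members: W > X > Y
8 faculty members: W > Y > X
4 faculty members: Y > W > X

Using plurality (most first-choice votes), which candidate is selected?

W

First-place votes: Y 4, X 6, W 21.
W has the most first-place votes.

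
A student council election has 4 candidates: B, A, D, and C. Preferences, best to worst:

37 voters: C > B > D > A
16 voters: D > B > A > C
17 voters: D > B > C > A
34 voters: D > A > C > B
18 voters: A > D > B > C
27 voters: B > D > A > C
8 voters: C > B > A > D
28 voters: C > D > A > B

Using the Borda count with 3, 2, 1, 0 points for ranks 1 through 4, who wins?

B: 37·2 + 16·2 + 17·2 + 34·0 + 18·1 + 27·3 + 8·2 + 28·0 = 255
A: 37·0 + 16·1 + 17·0 + 34·2 + 18·3 + 27·1 + 8·1 + 28·1 = 201
D: 37·1 + 16·3 + 17·3 + 34·3 + 18·2 + 27·2 + 8·0 + 28·2 = 384
C: 37·3 + 16·0 + 17·1 + 34·1 + 18·0 + 27·0 + 8·3 + 28·3 = 270
D has the highest Borda score (384).

D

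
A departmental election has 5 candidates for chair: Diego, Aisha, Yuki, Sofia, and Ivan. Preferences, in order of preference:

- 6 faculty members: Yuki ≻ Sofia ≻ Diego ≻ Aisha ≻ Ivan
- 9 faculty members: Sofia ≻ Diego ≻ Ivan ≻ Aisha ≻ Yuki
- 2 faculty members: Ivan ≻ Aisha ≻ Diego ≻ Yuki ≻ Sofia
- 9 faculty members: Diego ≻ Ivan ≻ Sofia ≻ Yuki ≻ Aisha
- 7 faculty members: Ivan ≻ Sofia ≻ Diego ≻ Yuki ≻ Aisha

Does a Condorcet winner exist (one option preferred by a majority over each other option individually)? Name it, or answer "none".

none

Checking pairwise contests:
Sofia beats Diego 22–11.
Diego beats Aisha 31–2.
Diego beats Yuki 27–6.
Ivan beats Sofia 18–15.
Diego beats Ivan 24–9.
Every option loses at least one head-to-head, so there is no Condorcet winner.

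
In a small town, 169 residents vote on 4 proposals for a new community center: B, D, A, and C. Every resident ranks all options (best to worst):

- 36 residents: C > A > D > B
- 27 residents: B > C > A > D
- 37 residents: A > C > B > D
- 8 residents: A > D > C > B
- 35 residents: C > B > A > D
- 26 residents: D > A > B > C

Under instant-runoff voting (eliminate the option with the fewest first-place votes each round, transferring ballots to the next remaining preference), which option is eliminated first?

Round 1: B 27, D 26, A 45, C 71. Eliminate D.

D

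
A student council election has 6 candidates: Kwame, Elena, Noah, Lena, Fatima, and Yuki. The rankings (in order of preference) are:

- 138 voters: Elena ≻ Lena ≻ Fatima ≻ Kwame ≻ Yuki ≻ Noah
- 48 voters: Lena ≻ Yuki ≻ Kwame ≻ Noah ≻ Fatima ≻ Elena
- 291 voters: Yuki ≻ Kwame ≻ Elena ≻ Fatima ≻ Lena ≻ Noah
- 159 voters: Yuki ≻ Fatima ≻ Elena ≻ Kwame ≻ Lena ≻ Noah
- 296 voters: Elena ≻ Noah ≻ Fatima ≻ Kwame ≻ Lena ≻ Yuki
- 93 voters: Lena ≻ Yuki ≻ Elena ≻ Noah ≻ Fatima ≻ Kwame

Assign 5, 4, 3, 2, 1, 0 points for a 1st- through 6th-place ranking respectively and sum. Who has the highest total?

Elena

Kwame: 138·2 + 48·3 + 291·4 + 159·2 + 296·2 + 93·0 = 2494
Elena: 138·5 + 48·0 + 291·3 + 159·3 + 296·5 + 93·3 = 3799
Noah: 138·0 + 48·2 + 291·0 + 159·0 + 296·4 + 93·2 = 1466
Lena: 138·4 + 48·5 + 291·1 + 159·1 + 296·1 + 93·5 = 2003
Fatima: 138·3 + 48·1 + 291·2 + 159·4 + 296·3 + 93·1 = 2661
Yuki: 138·1 + 48·4 + 291·5 + 159·5 + 296·0 + 93·4 = 2952
Elena has the highest Borda score (3799).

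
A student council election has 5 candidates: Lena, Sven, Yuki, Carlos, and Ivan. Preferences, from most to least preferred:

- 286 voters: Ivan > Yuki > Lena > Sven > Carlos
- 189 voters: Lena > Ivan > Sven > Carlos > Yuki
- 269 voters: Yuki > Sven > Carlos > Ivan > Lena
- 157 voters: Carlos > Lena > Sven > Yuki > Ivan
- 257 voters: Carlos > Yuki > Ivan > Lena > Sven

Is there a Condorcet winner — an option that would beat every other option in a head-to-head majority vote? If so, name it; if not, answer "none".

none

Checking pairwise contests:
Yuki beats Lena 812–346.
Lena beats Sven 889–269.
Carlos beats Yuki 603–555.
Sven beats Carlos 744–414.
Yuki beats Ivan 683–475.
Every option loses at least one head-to-head, so there is no Condorcet winner.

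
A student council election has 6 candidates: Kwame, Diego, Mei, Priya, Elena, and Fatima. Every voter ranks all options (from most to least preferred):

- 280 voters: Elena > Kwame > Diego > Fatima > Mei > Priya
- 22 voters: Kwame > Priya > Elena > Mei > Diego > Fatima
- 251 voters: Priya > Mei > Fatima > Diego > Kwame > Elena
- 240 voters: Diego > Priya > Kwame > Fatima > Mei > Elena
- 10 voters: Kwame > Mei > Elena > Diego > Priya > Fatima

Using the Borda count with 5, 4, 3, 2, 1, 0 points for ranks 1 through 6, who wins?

Diego

Kwame: 280·4 + 22·5 + 251·1 + 240·3 + 10·5 = 2251
Diego: 280·3 + 22·1 + 251·2 + 240·5 + 10·2 = 2584
Mei: 280·1 + 22·2 + 251·4 + 240·1 + 10·4 = 1608
Priya: 280·0 + 22·4 + 251·5 + 240·4 + 10·1 = 2313
Elena: 280·5 + 22·3 + 251·0 + 240·0 + 10·3 = 1496
Fatima: 280·2 + 22·0 + 251·3 + 240·2 + 10·0 = 1793
Diego has the highest Borda score (2584).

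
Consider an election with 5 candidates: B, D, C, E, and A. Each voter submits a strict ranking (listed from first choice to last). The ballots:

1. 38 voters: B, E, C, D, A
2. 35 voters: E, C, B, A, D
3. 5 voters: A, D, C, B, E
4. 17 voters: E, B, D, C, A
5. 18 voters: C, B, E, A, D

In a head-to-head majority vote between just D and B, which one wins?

Voters preferring D to B: 5; preferring B to D: 108.
B wins the head-to-head.

B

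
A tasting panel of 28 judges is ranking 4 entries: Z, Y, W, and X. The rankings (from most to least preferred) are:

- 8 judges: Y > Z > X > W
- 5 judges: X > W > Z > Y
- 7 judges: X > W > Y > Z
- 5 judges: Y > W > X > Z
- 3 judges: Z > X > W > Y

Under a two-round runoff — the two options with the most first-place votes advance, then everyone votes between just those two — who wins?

X

Round 1 first-place votes: Z 3, Y 13, W 0, X 12.
Y and X advance.
Runoff: Y is preferred to X by 13 voters; X by 15.
X wins the runoff.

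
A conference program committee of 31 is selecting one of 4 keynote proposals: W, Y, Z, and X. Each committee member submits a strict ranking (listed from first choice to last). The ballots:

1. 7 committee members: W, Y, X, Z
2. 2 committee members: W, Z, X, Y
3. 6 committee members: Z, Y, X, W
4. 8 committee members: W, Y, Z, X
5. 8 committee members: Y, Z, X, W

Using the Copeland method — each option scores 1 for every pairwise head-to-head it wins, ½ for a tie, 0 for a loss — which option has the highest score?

W: beats Y, Z, and X → score 3.
Y: beats Z and X; loses to W → score 2.
Z: beats X; loses to W and Y → score 1.
X: loses to W, Y, and Z → score 0.
W has the best pairwise record.

W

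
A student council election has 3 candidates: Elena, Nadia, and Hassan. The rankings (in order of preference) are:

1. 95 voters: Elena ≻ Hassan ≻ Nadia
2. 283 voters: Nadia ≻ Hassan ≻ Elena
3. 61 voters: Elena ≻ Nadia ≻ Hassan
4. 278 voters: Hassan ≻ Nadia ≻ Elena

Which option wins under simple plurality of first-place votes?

Nadia

First-place votes: Elena 156, Nadia 283, Hassan 278.
Nadia has the most first-place votes.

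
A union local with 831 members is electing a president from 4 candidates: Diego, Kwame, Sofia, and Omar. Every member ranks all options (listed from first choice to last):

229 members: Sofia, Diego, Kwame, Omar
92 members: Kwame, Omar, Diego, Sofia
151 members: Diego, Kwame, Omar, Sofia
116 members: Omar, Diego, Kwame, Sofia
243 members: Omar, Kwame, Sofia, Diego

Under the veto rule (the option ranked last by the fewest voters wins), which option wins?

Last-place votes: Diego 243, Kwame 0, Sofia 359, Omar 229.
Kwame is ranked last by the fewest voters, so Kwame wins.

Kwame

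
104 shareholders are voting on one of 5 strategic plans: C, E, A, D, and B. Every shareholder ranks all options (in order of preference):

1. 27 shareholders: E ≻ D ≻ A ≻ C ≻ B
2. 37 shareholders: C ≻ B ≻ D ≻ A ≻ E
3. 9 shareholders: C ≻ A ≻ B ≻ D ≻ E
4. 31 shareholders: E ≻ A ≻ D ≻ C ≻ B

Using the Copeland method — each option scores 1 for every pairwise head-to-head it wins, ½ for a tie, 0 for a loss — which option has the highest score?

C: beats B; loses to E, A, and D → score 1.
E: beats C, A, D, and B → score 4.
A: beats C and B; loses to E and D → score 2.
D: beats C, A, and B; loses to E → score 3.
B: loses to C, E, A, and D → score 0.
E has the best pairwise record.

E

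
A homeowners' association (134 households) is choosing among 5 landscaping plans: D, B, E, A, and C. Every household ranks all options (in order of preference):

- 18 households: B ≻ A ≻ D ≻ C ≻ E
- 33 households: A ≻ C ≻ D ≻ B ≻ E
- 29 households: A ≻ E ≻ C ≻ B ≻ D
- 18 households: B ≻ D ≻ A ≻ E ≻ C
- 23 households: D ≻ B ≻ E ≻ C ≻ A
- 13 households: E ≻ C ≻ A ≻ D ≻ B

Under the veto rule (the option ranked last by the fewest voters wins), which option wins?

Last-place votes: D 29, B 13, E 51, A 23, C 18.
B is ranked last by the fewest voters, so B wins.

B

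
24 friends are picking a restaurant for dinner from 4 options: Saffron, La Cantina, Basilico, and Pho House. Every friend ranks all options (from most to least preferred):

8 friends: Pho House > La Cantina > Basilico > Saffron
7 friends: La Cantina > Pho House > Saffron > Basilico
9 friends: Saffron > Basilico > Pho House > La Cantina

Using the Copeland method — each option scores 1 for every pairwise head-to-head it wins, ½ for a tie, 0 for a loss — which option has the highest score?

Pho House

Saffron: beats Basilico; loses to La Cantina and Pho House → score 1.
La Cantina: beats Saffron and Basilico; loses to Pho House → score 2.
Basilico: loses to Saffron, La Cantina, and Pho House → score 0.
Pho House: beats Saffron, La Cantina, and Basilico → score 3.
Pho House has the best pairwise record.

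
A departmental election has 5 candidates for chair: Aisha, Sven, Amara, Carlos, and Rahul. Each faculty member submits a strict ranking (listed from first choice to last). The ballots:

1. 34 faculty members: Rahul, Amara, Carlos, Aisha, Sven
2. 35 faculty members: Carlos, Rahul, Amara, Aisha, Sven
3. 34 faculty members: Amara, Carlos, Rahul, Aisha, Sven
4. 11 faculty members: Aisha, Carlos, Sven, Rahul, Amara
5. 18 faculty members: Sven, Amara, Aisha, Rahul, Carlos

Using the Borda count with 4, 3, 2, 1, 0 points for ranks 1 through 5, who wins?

Aisha: 34·1 + 35·1 + 34·1 + 11·4 + 18·2 = 183
Sven: 34·0 + 35·0 + 34·0 + 11·2 + 18·4 = 94
Amara: 34·3 + 35·2 + 34·4 + 11·0 + 18·3 = 362
Carlos: 34·2 + 35·4 + 34·3 + 11·3 + 18·0 = 343
Rahul: 34·4 + 35·3 + 34·2 + 11·1 + 18·1 = 338
Amara has the highest Borda score (362).

Amara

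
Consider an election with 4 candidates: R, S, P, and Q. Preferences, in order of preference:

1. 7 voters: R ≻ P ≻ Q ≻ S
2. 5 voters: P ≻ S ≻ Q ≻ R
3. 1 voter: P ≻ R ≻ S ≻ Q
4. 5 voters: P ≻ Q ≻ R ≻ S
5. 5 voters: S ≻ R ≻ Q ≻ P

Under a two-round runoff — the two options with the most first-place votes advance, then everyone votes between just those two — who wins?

Round 1 first-place votes: R 7, S 5, P 11, Q 0.
P and R advance.
Runoff: P is preferred to R by 11 voters; R by 12.
R wins the runoff.

R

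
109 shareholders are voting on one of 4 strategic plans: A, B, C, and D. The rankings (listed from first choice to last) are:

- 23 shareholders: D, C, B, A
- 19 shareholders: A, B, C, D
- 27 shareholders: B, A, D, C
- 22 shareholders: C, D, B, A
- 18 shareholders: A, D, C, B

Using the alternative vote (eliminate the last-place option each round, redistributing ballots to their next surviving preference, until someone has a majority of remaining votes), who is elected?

Round 1: A 37, B 27, C 22, D 23. Eliminate C.
Round 2: A 37, B 27, D 45. Eliminate B.
Round 3: A 64, D 45. A has a majority.

A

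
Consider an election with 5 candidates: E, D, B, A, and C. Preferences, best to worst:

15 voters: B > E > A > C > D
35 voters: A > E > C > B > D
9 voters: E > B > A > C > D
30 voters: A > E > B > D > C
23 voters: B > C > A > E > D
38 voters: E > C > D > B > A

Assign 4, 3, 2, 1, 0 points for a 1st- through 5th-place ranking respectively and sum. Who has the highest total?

E: 15·3 + 35·3 + 9·4 + 30·3 + 23·1 + 38·4 = 451
D: 15·0 + 35·0 + 9·0 + 30·1 + 23·0 + 38·2 = 106
B: 15·4 + 35·1 + 9·3 + 30·2 + 23·4 + 38·1 = 312
A: 15·2 + 35·4 + 9·2 + 30·4 + 23·2 + 38·0 = 354
C: 15·1 + 35·2 + 9·1 + 30·0 + 23·3 + 38·3 = 277
E has the highest Borda score (451).

E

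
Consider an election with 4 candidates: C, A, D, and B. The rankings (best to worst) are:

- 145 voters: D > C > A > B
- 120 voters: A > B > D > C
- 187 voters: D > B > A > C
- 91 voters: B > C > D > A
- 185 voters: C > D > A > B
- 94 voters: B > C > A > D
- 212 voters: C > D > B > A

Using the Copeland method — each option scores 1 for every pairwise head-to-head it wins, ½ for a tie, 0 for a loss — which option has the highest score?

C: beats A, D, and B → score 3.
A: loses to C, D, and B → score 0.
D: beats A and B; loses to C → score 2.
B: beats A; loses to C and D → score 1.
C has the best pairwise record.

C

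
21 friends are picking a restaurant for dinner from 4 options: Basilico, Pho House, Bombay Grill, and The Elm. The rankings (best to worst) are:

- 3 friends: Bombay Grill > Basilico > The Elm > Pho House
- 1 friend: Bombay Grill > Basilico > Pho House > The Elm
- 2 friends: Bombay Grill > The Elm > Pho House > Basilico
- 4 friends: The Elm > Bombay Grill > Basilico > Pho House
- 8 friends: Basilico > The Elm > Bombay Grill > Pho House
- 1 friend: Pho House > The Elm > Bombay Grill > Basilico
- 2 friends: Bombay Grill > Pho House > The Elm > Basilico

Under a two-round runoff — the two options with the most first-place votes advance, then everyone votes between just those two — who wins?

Round 1 first-place votes: Basilico 8, Pho House 1, Bombay Grill 8, The Elm 4.
Basilico and Bombay Grill advance.
Runoff: Basilico is preferred to Bombay Grill by 8 voters; Bombay Grill by 13.
Bombay Grill wins the runoff.

Bombay Grill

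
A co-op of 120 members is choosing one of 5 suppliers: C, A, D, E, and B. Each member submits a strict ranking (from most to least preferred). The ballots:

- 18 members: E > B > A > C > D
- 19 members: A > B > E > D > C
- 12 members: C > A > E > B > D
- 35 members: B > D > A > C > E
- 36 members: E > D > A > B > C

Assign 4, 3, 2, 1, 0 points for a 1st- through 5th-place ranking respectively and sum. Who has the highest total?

C: 18·1 + 19·0 + 12·4 + 35·1 + 36·0 = 101
A: 18·2 + 19·4 + 12·3 + 35·2 + 36·2 = 290
D: 18·0 + 19·1 + 12·0 + 35·3 + 36·3 = 232
E: 18·4 + 19·2 + 12·2 + 35·0 + 36·4 = 278
B: 18·3 + 19·3 + 12·1 + 35·4 + 36·1 = 299
B has the highest Borda score (299).

B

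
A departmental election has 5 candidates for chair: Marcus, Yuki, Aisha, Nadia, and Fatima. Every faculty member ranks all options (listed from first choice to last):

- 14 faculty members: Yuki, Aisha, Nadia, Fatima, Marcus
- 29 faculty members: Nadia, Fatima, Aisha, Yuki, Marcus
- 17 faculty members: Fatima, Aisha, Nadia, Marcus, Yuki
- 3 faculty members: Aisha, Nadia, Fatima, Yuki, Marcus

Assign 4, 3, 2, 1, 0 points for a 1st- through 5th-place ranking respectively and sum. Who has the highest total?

Nadia

Marcus: 14·0 + 29·0 + 17·1 + 3·0 = 17
Yuki: 14·4 + 29·1 + 17·0 + 3·1 = 88
Aisha: 14·3 + 29·2 + 17·3 + 3·4 = 163
Nadia: 14·2 + 29·4 + 17·2 + 3·3 = 187
Fatima: 14·1 + 29·3 + 17·4 + 3·2 = 175
Nadia has the highest Borda score (187).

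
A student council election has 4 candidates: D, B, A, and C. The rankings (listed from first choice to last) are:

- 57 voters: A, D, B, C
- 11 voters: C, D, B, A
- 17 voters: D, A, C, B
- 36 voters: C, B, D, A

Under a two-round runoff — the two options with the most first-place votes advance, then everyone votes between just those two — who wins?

A

Round 1 first-place votes: D 17, B 0, A 57, C 47.
A and C advance.
Runoff: A is preferred to C by 74 voters; C by 47.
A wins the runoff.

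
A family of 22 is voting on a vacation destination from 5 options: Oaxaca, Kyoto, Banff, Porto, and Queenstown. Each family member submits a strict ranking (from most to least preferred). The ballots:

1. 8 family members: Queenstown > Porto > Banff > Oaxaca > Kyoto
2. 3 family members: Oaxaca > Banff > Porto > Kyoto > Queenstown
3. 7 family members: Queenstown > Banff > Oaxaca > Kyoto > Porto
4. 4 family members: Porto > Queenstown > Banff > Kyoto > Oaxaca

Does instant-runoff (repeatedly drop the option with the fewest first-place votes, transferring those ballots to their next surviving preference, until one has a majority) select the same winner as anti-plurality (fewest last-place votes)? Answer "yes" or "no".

Instant-runoff — R1 Oaxaca 3, Kyoto 0, Banff 0, Porto 4, Queenstown 15 (Queenstown winner). Winner: Queenstown.
Anti-plurality — last-place votes: Oaxaca 4, Kyoto 8, Banff 0, Porto 7, Queenstown 3. Winner: Banff.
The two methods disagree.

no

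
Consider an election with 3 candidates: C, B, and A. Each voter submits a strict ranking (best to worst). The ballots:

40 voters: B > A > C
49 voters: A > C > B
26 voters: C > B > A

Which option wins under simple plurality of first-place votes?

First-place votes: C 26, B 40, A 49.
A has the most first-place votes.

A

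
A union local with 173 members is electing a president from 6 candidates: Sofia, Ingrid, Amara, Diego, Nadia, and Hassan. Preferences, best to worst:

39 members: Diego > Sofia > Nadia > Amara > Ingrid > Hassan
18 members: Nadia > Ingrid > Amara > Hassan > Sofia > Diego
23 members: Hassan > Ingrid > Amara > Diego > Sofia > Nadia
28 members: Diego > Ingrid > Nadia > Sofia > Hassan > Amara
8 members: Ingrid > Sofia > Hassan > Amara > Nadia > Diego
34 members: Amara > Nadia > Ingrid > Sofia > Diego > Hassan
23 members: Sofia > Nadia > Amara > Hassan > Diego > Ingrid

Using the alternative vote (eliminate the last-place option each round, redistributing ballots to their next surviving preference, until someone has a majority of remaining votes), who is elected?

Round 1: Sofia 23, Ingrid 8, Amara 34, Diego 67, Nadia 18, Hassan 23. Eliminate Ingrid.
Round 2: Sofia 31, Amara 34, Diego 67, Nadia 18, Hassan 23. Eliminate Nadia.
Round 3: Sofia 31, Amara 52, Diego 67, Hassan 23. Eliminate Hassan.
Round 4: Sofia 31, Amara 75, Diego 67. Eliminate Sofia.
Round 5: Amara 106, Diego 67. Amara has a majority.

Amara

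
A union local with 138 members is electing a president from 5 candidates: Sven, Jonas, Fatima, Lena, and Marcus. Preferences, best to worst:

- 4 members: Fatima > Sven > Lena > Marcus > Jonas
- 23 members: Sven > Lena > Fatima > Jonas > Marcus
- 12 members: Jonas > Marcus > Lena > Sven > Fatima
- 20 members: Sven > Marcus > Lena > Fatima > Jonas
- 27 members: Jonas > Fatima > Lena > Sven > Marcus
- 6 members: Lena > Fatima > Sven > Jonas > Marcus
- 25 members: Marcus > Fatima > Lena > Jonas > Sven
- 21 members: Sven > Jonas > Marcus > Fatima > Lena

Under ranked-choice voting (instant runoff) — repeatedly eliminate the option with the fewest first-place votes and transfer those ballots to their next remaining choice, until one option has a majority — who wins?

Sven

Round 1: Sven 64, Jonas 39, Fatima 4, Lena 6, Marcus 25. Eliminate Fatima.
Round 2: Sven 68, Jonas 39, Lena 6, Marcus 25. Eliminate Lena.
Round 3: Sven 74, Jonas 39, Marcus 25. Sven has a majority.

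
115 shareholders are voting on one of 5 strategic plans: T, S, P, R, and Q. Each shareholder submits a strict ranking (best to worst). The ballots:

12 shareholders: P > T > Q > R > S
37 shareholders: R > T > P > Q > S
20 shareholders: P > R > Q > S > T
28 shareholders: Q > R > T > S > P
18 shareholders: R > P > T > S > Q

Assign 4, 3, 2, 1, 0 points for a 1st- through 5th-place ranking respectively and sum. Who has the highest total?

R

T: 12·3 + 37·3 + 20·0 + 28·2 + 18·2 = 239
S: 12·0 + 37·0 + 20·1 + 28·1 + 18·1 = 66
P: 12·4 + 37·2 + 20·4 + 28·0 + 18·3 = 256
R: 12·1 + 37·4 + 20·3 + 28·3 + 18·4 = 376
Q: 12·2 + 37·1 + 20·2 + 28·4 + 18·0 = 213
R has the highest Borda score (376).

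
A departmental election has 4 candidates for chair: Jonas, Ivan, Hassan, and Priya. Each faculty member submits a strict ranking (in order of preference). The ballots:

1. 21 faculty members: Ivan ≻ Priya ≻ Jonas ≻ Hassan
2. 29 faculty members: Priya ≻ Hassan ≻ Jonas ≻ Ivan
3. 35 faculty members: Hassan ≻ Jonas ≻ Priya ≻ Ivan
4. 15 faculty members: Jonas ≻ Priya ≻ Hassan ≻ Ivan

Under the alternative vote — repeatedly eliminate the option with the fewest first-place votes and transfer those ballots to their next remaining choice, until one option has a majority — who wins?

Round 1: Jonas 15, Ivan 21, Hassan 35, Priya 29. Eliminate Jonas.
Round 2: Ivan 21, Hassan 35, Priya 44. Eliminate Ivan.
Round 3: Hassan 35, Priya 65. Priya has a majority.

Priya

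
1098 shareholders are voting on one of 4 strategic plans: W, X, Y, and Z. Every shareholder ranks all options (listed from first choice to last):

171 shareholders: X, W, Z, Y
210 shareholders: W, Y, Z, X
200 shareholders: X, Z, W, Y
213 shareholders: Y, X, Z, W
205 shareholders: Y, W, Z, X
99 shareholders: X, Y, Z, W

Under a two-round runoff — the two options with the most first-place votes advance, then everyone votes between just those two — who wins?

Y

Round 1 first-place votes: W 210, X 470, Y 418, Z 0.
X and Y advance.
Runoff: X is preferred to Y by 470 voters; Y by 628.
Y wins the runoff.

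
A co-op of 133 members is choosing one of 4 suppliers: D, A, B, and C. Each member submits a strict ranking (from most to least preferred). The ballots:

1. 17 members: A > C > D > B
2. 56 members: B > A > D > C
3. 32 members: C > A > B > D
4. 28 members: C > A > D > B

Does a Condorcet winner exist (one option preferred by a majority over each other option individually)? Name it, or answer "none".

A

A vs D: 133–0 for A.
A vs B: 77–56 for A.
A vs C: 73–60 for A.
A beats every other option head-to-head.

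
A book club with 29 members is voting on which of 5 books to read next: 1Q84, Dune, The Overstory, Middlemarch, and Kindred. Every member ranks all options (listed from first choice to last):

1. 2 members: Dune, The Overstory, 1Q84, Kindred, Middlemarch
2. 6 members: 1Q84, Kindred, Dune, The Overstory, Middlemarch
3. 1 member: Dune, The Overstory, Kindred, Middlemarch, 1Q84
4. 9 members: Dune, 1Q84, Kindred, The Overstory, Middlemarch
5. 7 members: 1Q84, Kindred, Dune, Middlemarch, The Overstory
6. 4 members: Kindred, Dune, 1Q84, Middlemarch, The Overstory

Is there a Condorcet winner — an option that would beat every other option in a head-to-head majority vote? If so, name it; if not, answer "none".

Checking pairwise contests:
Dune beats 1Q84 16–13.
Kindred beats Dune 17–12.
1Q84 beats The Overstory 26–3.
1Q84 beats Middlemarch 28–1.
1Q84 beats Kindred 24–5.
Every option loses at least one head-to-head, so there is no Condorcet winner.

none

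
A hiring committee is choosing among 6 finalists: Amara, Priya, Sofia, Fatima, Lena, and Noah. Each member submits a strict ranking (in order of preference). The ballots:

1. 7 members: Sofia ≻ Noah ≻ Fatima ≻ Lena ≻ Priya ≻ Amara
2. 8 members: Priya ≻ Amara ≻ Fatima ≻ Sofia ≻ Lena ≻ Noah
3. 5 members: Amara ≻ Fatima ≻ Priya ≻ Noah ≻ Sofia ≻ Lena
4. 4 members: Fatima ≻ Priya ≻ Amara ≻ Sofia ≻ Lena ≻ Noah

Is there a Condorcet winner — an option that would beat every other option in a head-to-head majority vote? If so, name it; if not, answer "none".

none

Checking pairwise contests:
Priya beats Amara 19–5.
Fatima beats Priya 16–8.
Amara beats Sofia 17–7.
Amara beats Fatima 13–11.
Amara beats Lena 17–7.
Amara beats Noah 17–7.
Every option loses at least one head-to-head, so there is no Condorcet winner.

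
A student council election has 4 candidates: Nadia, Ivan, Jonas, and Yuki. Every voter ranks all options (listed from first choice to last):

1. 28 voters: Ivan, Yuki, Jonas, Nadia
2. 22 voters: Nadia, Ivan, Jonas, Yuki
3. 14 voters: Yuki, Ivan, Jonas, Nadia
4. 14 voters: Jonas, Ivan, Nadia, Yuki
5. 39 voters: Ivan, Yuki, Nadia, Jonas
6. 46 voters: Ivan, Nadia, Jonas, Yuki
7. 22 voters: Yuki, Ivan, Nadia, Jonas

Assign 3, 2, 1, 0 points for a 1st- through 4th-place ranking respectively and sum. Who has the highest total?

Nadia: 28·0 + 22·3 + 14·0 + 14·1 + 39·1 + 46·2 + 22·1 = 233
Ivan: 28·3 + 22·2 + 14·2 + 14·2 + 39·3 + 46·3 + 22·2 = 483
Jonas: 28·1 + 22·1 + 14·1 + 14·3 + 39·0 + 46·1 + 22·0 = 152
Yuki: 28·2 + 22·0 + 14·3 + 14·0 + 39·2 + 46·0 + 22·3 = 242
Ivan has the highest Borda score (483).

Ivan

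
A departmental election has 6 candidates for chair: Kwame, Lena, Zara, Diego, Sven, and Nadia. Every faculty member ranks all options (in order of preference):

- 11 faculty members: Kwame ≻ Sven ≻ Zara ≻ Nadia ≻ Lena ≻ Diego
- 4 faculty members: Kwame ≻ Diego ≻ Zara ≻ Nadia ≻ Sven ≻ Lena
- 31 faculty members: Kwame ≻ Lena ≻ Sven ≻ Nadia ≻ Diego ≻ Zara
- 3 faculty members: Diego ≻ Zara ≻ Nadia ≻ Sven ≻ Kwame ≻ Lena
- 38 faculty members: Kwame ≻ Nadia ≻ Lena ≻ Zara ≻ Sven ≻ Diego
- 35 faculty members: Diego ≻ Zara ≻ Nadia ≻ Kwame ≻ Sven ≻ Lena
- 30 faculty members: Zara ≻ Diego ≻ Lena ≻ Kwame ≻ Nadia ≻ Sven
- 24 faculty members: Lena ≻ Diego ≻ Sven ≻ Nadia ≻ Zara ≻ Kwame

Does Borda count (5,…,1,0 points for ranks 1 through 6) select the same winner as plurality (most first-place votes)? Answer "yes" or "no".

Borda — scores: Kwame 553, Lena 459, Zara 447, Diego 453, Sven 292, Nadia 436. Winner: Kwame.
Plurality — first-place votes: Kwame 84, Lena 24, Zara 30, Diego 38, Sven 0, Nadia 0. Winner: Kwame.
The two methods agree.

yes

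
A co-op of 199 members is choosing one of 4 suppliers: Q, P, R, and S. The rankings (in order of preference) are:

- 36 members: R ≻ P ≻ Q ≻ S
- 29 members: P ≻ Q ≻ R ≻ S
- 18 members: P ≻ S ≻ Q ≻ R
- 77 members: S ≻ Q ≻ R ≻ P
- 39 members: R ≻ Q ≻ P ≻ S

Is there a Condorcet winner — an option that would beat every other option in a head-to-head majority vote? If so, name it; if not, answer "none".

Q vs P: 116–83 for Q.
Q vs R: 124–75 for Q.
Q vs S: 104–95 for Q.
Q beats every other option head-to-head.

Q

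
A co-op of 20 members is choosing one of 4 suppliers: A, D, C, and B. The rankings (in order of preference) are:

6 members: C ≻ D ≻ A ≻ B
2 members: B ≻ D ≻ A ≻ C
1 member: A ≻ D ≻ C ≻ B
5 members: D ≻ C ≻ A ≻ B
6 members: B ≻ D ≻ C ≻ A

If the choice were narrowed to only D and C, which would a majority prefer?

D

Voters preferring D to C: 14; preferring C to D: 6.
D wins the head-to-head.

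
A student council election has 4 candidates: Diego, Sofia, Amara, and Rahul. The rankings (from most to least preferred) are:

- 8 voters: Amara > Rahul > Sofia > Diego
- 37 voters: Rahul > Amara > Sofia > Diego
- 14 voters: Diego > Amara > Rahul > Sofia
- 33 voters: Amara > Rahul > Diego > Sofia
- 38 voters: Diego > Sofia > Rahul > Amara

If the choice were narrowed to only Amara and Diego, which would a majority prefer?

Amara

Voters preferring Amara to Diego: 78; preferring Diego to Amara: 52.
Amara wins the head-to-head.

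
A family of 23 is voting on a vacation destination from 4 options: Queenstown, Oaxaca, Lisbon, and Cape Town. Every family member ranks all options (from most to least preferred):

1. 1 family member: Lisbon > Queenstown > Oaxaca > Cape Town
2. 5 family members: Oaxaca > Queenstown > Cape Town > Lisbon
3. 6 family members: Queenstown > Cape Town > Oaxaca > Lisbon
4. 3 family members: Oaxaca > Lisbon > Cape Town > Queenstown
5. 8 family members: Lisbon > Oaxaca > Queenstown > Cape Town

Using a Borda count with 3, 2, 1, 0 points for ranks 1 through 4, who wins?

Oaxaca

Queenstown: 1·2 + 5·2 + 6·3 + 3·0 + 8·1 = 38
Oaxaca: 1·1 + 5·3 + 6·1 + 3·3 + 8·2 = 47
Lisbon: 1·3 + 5·0 + 6·0 + 3·2 + 8·3 = 33
Cape Town: 1·0 + 5·1 + 6·2 + 3·1 + 8·0 = 20
Oaxaca has the highest Borda score (47).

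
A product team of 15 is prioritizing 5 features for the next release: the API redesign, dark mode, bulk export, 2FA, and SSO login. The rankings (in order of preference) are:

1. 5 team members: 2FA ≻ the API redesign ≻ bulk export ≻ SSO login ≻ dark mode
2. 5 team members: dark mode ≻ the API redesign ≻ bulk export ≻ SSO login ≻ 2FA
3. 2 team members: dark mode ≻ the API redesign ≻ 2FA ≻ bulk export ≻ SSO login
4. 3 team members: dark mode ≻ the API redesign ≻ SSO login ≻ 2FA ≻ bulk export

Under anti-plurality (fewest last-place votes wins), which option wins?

the API redesign

Last-place votes: the API redesign 0, dark mode 5, bulk export 3, 2FA 5, SSO login 2.
the API redesign is ranked last by the fewest voters, so the API redesign wins.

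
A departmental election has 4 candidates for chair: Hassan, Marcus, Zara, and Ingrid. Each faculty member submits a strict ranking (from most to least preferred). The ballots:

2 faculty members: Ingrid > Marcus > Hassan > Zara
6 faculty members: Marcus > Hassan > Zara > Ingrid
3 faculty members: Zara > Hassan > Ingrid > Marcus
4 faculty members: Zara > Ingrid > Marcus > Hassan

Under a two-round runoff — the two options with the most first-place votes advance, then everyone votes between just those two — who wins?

Round 1 first-place votes: Hassan 0, Marcus 6, Zara 7, Ingrid 2.
Zara and Marcus advance.
Runoff: Zara is preferred to Marcus by 7 voters; Marcus by 8.
Marcus wins the runoff.

Marcus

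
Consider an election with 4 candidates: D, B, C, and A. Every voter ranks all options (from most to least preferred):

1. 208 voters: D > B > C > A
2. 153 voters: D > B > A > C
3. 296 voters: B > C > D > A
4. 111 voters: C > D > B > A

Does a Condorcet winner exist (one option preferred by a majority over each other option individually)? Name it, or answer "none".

Checking pairwise contests:
C beats D 407–361.
D beats B 472–296.
B beats C 657–111.
D beats A 768–0.
Every option loses at least one head-to-head, so there is no Condorcet winner.

none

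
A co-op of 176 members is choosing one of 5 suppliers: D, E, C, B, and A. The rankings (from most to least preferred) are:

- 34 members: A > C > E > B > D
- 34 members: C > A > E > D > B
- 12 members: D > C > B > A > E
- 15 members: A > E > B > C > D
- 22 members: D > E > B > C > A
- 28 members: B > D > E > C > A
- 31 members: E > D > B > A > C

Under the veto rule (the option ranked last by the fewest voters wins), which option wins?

Last-place votes: D 49, E 12, C 31, B 34, A 50.
E is ranked last by the fewest voters, so E wins.

E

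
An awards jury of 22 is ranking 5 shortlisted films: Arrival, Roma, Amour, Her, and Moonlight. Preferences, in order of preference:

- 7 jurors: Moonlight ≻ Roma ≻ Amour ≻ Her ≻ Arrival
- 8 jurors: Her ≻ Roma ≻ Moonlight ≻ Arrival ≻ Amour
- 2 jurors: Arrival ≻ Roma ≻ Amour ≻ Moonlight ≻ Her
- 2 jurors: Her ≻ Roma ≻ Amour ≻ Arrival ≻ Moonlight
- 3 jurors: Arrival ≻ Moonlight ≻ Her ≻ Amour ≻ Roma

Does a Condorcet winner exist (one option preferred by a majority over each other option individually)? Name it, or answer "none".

none

Checking pairwise contests:
Roma beats Arrival 17–5.
Her beats Roma 13–9.
Arrival beats Amour 13–9.
Moonlight beats Her 12–10.
Roma beats Moonlight 12–10.
Every option loses at least one head-to-head, so there is no Condorcet winner.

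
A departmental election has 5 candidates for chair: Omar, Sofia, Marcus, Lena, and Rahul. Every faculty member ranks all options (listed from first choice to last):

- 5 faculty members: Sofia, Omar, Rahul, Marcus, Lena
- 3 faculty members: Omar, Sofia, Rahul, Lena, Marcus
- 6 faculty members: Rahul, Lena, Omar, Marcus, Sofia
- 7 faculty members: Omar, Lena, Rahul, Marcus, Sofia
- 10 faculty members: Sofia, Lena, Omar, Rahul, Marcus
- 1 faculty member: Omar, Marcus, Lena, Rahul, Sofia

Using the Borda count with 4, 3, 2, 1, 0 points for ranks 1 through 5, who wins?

Omar

Omar: 5·3 + 3·4 + 6·2 + 7·4 + 10·2 + 1·4 = 91
Sofia: 5·4 + 3·3 + 6·0 + 7·0 + 10·4 + 1·0 = 69
Marcus: 5·1 + 3·0 + 6·1 + 7·1 + 10·0 + 1·3 = 21
Lena: 5·0 + 3·1 + 6·3 + 7·3 + 10·3 + 1·2 = 74
Rahul: 5·2 + 3·2 + 6·4 + 7·2 + 10·1 + 1·1 = 65
Omar has the highest Borda score (91).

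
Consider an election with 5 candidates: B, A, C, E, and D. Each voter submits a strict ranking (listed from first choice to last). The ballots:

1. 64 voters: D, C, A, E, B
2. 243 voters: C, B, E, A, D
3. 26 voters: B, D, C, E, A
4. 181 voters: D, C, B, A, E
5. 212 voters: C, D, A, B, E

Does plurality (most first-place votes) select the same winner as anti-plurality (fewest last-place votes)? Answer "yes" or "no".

yes

Plurality — first-place votes: B 26, A 0, C 455, E 0, D 245. Winner: C.
Anti-plurality — last-place votes: B 64, A 26, C 0, E 393, D 243. Winner: C.
The two methods agree.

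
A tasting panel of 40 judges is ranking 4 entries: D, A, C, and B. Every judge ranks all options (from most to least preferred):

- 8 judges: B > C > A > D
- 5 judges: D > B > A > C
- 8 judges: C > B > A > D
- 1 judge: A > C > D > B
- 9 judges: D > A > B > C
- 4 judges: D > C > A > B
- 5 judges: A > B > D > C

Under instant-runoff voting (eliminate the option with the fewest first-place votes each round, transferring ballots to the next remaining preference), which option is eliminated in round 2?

C

Round 1: D 18, A 6, C 8, B 8. Eliminate A.
Round 2: D 18, C 9, B 13. Eliminate C.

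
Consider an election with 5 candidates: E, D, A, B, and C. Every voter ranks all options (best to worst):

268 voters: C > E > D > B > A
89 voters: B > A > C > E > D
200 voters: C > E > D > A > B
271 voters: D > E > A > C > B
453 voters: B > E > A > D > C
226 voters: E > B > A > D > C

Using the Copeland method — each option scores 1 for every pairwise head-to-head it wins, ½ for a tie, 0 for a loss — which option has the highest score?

E

E: beats D, A, B, and C → score 4.
D: beats C; loses to E, A, and B → score 1.
A: beats D and C; loses to E and B → score 2.
B: beats D, A, and C; loses to E → score 3.
C: loses to E, D, A, and B → score 0.
E has the best pairwise record.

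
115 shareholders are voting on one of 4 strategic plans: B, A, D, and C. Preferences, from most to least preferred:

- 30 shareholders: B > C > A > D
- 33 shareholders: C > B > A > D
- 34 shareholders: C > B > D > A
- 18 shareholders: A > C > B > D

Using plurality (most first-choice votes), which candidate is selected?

C

First-place votes: B 30, A 18, D 0, C 67.
C has the most first-place votes.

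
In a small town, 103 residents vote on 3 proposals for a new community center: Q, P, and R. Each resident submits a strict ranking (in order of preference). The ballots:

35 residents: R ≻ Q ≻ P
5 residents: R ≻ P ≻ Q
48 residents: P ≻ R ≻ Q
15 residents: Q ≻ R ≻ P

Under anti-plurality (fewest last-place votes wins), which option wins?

R

Last-place votes: Q 53, P 50, R 0.
R is ranked last by the fewest voters, so R wins.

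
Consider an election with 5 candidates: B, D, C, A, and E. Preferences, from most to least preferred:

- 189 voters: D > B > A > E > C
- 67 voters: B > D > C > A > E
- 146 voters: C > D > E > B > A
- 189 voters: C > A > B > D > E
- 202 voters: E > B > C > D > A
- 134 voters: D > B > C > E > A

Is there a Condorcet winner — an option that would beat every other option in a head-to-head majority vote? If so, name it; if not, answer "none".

none

Checking pairwise contests:
D beats B 469–458.
C beats D 537–390.
B beats C 592–335.
B beats A 738–189.
B beats E 579–348.
Every option loses at least one head-to-head, so there is no Condorcet winner.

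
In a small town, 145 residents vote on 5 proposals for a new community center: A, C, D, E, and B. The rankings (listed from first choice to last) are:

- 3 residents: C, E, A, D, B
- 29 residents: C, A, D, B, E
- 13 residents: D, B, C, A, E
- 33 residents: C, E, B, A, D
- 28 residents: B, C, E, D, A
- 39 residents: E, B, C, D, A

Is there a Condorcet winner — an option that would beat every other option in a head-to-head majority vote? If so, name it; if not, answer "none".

none

Checking pairwise contests:
C beats A 145–0.
B beats C 80–65.
C beats D 132–13.
C beats E 106–39.
E beats B 75–70.
Every option loses at least one head-to-head, so there is no Condorcet winner.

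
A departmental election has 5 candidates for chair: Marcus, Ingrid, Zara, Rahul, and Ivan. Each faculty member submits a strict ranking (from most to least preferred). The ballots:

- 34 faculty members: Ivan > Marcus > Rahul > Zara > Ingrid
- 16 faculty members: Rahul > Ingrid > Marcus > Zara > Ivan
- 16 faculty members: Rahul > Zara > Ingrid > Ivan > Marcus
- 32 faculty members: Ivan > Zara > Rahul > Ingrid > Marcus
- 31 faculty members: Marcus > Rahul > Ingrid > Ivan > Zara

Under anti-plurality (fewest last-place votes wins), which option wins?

Rahul

Last-place votes: Marcus 48, Ingrid 34, Zara 31, Rahul 0, Ivan 16.
Rahul is ranked last by the fewest voters, so Rahul wins.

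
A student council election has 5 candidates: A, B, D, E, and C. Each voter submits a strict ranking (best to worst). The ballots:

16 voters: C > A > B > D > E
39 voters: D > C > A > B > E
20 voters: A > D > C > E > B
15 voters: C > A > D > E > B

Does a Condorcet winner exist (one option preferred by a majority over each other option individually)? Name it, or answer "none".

Checking pairwise contests:
C beats A 70–20.
A beats B 90–0.
A beats D 51–39.
A beats E 90–0.
D beats C 59–31.
Every option loses at least one head-to-head, so there is no Condorcet winner.

none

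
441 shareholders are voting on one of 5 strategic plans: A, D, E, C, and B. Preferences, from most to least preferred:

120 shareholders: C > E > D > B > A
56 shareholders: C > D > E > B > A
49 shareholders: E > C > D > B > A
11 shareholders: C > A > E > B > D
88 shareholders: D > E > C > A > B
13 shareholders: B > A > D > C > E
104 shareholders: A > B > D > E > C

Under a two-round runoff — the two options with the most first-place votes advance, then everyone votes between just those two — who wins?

Round 1 first-place votes: A 104, D 88, E 49, C 187, B 13.
C and A advance.
Runoff: C is preferred to A by 324 voters; A by 117.
C wins the runoff.

C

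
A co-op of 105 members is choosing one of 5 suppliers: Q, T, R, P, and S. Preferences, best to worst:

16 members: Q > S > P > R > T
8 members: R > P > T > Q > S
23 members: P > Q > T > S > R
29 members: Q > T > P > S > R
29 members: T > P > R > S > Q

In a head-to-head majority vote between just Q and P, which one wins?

Voters preferring Q to P: 45; preferring P to Q: 60.
P wins the head-to-head.

P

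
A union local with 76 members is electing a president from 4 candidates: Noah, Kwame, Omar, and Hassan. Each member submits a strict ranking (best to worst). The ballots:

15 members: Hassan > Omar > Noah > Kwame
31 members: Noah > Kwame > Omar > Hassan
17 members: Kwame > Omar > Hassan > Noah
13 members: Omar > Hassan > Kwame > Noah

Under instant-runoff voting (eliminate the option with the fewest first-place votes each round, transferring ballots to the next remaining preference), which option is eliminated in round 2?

Round 1: Noah 31, Kwame 17, Omar 13, Hassan 15. Eliminate Omar.
Round 2: Noah 31, Kwame 17, Hassan 28. Eliminate Kwame.

Kwame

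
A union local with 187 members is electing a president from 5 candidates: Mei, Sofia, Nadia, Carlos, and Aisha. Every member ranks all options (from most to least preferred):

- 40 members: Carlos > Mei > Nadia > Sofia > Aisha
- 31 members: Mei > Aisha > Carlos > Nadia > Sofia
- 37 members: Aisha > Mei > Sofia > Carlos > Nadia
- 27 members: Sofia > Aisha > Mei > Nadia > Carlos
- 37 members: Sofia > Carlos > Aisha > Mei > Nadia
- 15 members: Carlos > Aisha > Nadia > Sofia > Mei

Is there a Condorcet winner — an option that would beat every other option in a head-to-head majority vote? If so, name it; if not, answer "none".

none

Checking pairwise contests:
Aisha beats Mei 116–71.
Mei beats Sofia 108–79.
Mei beats Nadia 172–15.
Mei beats Carlos 95–92.
Sofia beats Aisha 104–83.
Every option loses at least one head-to-head, so there is no Condorcet winner.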